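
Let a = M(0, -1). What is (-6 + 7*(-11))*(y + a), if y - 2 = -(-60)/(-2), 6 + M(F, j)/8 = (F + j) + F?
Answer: 6972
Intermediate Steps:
M(F, j) = -48 + 8*j + 16*F (M(F, j) = -48 + 8*((F + j) + F) = -48 + 8*(j + 2*F) = -48 + (8*j + 16*F) = -48 + 8*j + 16*F)
a = -56 (a = -48 + 8*(-1) + 16*0 = -48 - 8 + 0 = -56)
y = -28 (y = 2 - (-60)/(-2) = 2 - (-60)*(-1)/2 = 2 - 15*2 = 2 - 30 = -28)
(-6 + 7*(-11))*(y + a) = (-6 + 7*(-11))*(-28 - 56) = (-6 - 77)*(-84) = -83*(-84) = 6972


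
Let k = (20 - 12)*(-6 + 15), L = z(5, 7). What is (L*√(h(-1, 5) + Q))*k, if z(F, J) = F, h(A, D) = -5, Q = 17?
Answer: 720*√3 ≈ 1247.1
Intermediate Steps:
L = 5
k = 72 (k = 8*9 = 72)
(L*√(h(-1, 5) + Q))*k = (5*√(-5 + 17))*72 = (5*√12)*72 = (5*(2*√3))*72 = (10*√3)*72 = 720*√3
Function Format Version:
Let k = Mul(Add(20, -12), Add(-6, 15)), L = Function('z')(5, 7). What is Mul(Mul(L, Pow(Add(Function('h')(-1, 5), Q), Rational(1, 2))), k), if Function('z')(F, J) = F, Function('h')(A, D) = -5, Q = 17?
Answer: Mul(720, Pow(3, Rational(1, 2))) ≈ 1247.1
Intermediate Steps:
L = 5
k = 72 (k = Mul(8, 9) = 72)
Mul(Mul(L, Pow(Add(Function('h')(-1, 5), Q), Rational(1, 2))), k) = Mul(Mul(5, Pow(Add(-5, 17), Rational(1, 2))), 72) = Mul(Mul(5, Pow(12, Rational(1, 2))), 72) = Mul(Mul(5, Mul(2, Pow(3, Rational(1, 2)))), 72) = Mul(Mul(10, Pow(3, Rational(1, 2))), 72) = Mul(720, Pow(3, Rational(1, 2)))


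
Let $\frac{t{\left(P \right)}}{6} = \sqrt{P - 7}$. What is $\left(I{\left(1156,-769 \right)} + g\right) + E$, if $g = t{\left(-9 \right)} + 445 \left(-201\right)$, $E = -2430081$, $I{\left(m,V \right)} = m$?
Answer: $-2518370 + 24 i \approx -2.5184 \cdot 10^{6} + 24.0 i$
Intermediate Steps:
$t{\left(P \right)} = 6 \sqrt{-7 + P}$ ($t{\left(P \right)} = 6 \sqrt{P - 7} = 6 \sqrt{-7 + P}$)
$g = -89445 + 24 i$ ($g = 6 \sqrt{-7 - 9} + 445 \left(-201\right) = 6 \sqrt{-16} - 89445 = 6 \cdot 4 i - 89445 = 24 i - 89445 = -89445 + 24 i \approx -89445.0 + 24.0 i$)
$\left(I{\left(1156,-769 \right)} + g\right) + E = \left(1156 - \left(89445 - 24 i\right)\right) - 2430081 = \left(-88289 + 24 i\right) - 2430081 = -2518370 + 24 i$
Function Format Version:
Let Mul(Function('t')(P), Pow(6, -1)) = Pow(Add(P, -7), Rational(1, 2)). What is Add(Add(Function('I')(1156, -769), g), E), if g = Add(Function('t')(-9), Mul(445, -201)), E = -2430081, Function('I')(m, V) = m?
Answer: Add(-2518370, Mul(24, I)) ≈ Add(-2.5184e+6, Mul(24.000, I))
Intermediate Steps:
Function('t')(P) = Mul(6, Pow(Add(-7, P), Rational(1, 2))) (Function('t')(P) = Mul(6, Pow(Add(P, -7), Rational(1, 2))) = Mul(6, Pow(Add(-7, P), Rational(1, 2))))
g = Add(-89445, Mul(24, I)) (g = Add(Mul(6, Pow(Add(-7, -9), Rational(1, 2))), Mul(445, -201)) = Add(Mul(6, Pow(-16, Rational(1, 2))), -89445) = Add(Mul(6, Mul(4, I)), -89445) = Add(Mul(24, I), -89445) = Add(-89445, Mul(24, I)) ≈ Add(-89445., Mul(24.000, I)))
Add(Add(Function('I')(1156, -769), g), E) = Add(Add(1156, Add(-89445, Mul(24, I))), -2430081) = Add(Add(-88289, Mul(24, I)), -2430081) = Add(-2518370, Mul(24, I))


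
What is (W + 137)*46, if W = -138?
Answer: -46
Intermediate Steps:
(W + 137)*46 = (-138 + 137)*46 = -1*46 = -46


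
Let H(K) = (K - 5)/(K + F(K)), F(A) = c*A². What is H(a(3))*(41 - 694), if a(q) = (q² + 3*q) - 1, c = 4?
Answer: -2612/391 ≈ -6.6803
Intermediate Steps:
F(A) = 4*A²
a(q) = -1 + q² + 3*q
H(K) = (-5 + K)/(K + 4*K²) (H(K) = (K - 5)/(K + 4*K²) = (-5 + K)/(K + 4*K²))
H(a(3))*(41 - 694) = ((-5 + (-1 + 3² + 3*3))/((-1 + 3² + 3*3)*(1 + 4*(-1 + 3² + 3*3))))*(41 - 694) = ((-5 + (-1 + 9 + 9))/((-1 + 9 + 9)*(1 + 4*(-1 + 9 + 9))))*(-653) = ((-5 + 17)/(17*(1 + 4*17)))*(-653) = ((1/17)*12/(1 + 68))*(-653) = ((1/17)*12/69)*(-653) = ((1/17)*(1/69)*12)*(-653) = (4/391)*(-653) = -2612/391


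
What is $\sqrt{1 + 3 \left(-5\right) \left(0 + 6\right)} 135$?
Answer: $135 i \sqrt{89} \approx 1273.6 i$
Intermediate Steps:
$\sqrt{1 + 3 \left(-5\right) \left(0 + 6\right)} 135 = \sqrt{1 - 90} \cdot 135 = \sqrt{-89} \cdot 135 = i \sqrt{89} \cdot 135 = 135 i \sqrt{89}$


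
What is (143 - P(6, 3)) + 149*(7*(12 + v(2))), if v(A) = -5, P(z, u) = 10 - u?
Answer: 7437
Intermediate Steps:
(143 - P(6, 3)) + 149*(7*(12 + v(2))) = (143 - (10 - 1*3)) + 149*(7*(12 - 5)) = (143 - (10 - 3)) + 149*(7*7) = (143 - 1*7) + 149*49 = (143 - 7) + 7301 = 136 + 7301 = 7437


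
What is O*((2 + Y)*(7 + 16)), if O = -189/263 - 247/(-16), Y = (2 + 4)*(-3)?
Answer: -1424551/263 ≈ -5416.5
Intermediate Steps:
Y = -18 (Y = 6*(-3) = -18)
O = 61937/4208 (O = -189*1/263 - 247*(-1/16) = -189/263 + 247/16 = 61937/4208 ≈ 14.719)
O*((2 + Y)*(7 + 16)) = 61937*((2 - 18)*(7 + 16))/4208 = 61937*(-16*23)/4208 = (61937/4208)*(-368) = -1424551/263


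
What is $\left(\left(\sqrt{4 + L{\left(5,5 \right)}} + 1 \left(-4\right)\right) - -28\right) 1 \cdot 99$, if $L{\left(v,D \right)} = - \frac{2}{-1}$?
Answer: $2376 + 99 \sqrt{6} \approx 2618.5$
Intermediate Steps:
$L{\left(v,D \right)} = 2$ ($L{\left(v,D \right)} = \left(-2\right) \left(-1\right) = 2$)
$\left(\left(\sqrt{4 + L{\left(5,5 \right)}} + 1 \left(-4\right)\right) - -28\right) 1 \cdot 99 = \left(\left(\sqrt{4 + 2} + 1 \left(-4\right)\right) - -28\right) 1 \cdot 99 = \left(\left(\sqrt{6} - 4\right) + 28\right) 1 \cdot 99 = \left(\left(-4 + \sqrt{6}\right) + 28\right) 1 \cdot 99 = \left(24 + \sqrt{6}\right) 1 \cdot 99 = \left(24 + \sqrt{6}\right) 99 = 2376 + 99 \sqrt{6}$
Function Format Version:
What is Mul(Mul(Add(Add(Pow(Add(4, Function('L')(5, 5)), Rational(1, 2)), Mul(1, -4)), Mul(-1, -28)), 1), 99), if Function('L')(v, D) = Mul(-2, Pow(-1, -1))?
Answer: Add(2376, Mul(99, Pow(6, Rational(1, 2)))) ≈ 2618.5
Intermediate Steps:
Function('L')(v, D) = 2 (Function('L')(v, D) = Mul(-2, -1) = 2)
Mul(Mul(Add(Add(Pow(Add(4, Function('L')(5, 5)), Rational(1, 2)), Mul(1, -4)), Mul(-1, -28)), 1), 99) = Mul(Mul(Add(Add(Pow(Add(4, 2), Rational(1, 2)), Mul(1, -4)), Mul(-1, -28)), 1), 99) = Mul(Mul(Add(Add(Pow(6, Rational(1, 2)), -4), 28), 1), 99) = Mul(Mul(Add(Add(-4, Pow(6, Rational(1, 2))), 28), 1), 99) = Mul(Mul(Add(24, Pow(6, Rational(1, 2))), 1), 99) = Mul(Add(24, Pow(6, Rational(1, 2))), 99) = Add(2376, Mul(99, Pow(6, Rational(1, 2))))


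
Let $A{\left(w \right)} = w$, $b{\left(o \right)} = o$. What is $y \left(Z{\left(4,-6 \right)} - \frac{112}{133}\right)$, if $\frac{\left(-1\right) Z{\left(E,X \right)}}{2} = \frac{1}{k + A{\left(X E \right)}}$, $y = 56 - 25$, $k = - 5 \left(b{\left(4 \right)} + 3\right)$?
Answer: $- \frac{28086}{1121} \approx -25.054$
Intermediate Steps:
$k = -35$ ($k = - 5 \left(4 + 3\right) = \left(-5\right) 7 = -35$)
$y = 31$ ($y = 56 - 25 = 31$)
$Z{\left(E,X \right)} = - \frac{2}{-35 + E X}$ ($Z{\left(E,X \right)} = - \frac{2}{-35 + X E} = - \frac{2}{-35 + E X}$)
$y \left(Z{\left(4,-6 \right)} - \frac{112}{133}\right) = 31 \left(- \frac{2}{-35 + 4 \left(-6\right)} - \frac{112}{133}\right) = 31 \left(- \frac{2}{-35 - 24} - \frac{16}{19}\right) = 31 \left(- \frac{2}{-59} - \frac{16}{19}\right) = 31 \left(\left(-2\right) \left(- \frac{1}{59}\right) - \frac{16}{19}\right) = 31 \left(\frac{2}{59} - \frac{16}{19}\right) = 31 \left(- \frac{906}{1121}\right) = - \frac{28086}{1121}$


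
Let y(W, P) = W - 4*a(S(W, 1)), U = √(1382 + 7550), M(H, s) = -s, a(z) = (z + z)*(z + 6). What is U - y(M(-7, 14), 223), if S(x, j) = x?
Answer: 910 + 2*√2233 ≈ 1004.5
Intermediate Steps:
a(z) = 2*z*(6 + z) (a(z) = (2*z)*(6 + z) = 2*z*(6 + z))
U = 2*√2233 (U = √8932 = 2*√2233 ≈ 94.509)
y(W, P) = W - 8*W*(6 + W)
U - y(M(-7, 14), 223) = 2*√2233 - (-1*14)*(-47 - (-8)*14) = 2*√2233 - (-14)*(-47 - 8*(-14)) = 2*√2233 - (-14)*(-47 + 112) = 2*√2233 - (-14)*65 = 2*√2233 - 1*(-910) = 2*√2233 + 910 = 910 + 2*√2233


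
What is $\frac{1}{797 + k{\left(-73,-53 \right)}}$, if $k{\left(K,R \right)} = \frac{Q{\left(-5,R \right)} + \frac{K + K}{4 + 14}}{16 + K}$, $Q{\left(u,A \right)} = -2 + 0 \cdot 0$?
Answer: $\frac{513}{408952} \approx 0.0012544$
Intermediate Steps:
$Q{\left(u,A \right)} = -2$ ($Q{\left(u,A \right)} = -2 + 0 = -2$)
$k{\left(K,R \right)} = \frac{-2 + \frac{K}{9}}{16 + K}$ ($k{\left(K,R \right)} = \frac{-2 + \frac{K + K}{4 + 14}}{16 + K} = \frac{-2 + \frac{2 K}{18}}{16 + K} = \frac{-2 + 2 K \frac{1}{18}}{16 + K} = \frac{-2 + \frac{K}{9}}{16 + K}$)
$\frac{1}{797 + k{\left(-73,-53 \right)}} = \frac{1}{797 + \frac{-18 - 73}{9 \left(16 - 73\right)}} = \frac{1}{797 + \frac{1}{9} \frac{1}{-57} \left(-91\right)} = \frac{1}{797 + \frac{1}{9} \left(- \frac{1}{57}\right) \left(-91\right)} = \frac{1}{797 + \frac{91}{513}} = \frac{1}{\frac{408952}{513}} = \frac{513}{408952}$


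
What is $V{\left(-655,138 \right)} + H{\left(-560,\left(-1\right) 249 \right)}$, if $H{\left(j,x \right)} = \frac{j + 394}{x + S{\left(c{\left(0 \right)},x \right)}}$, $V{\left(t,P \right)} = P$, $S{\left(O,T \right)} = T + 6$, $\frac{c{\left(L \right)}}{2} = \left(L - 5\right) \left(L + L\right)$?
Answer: $\frac{34031}{246} \approx 138.34$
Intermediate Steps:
$c{\left(L \right)} = 4 L \left(-5 + L\right)$ ($c{\left(L \right)} = 2 \left(L - 5\right) \left(L + L\right) = 2 \left(-5 + L\right) 2 L = 2 \cdot 2 L \left(-5 + L\right) = 4 L \left(-5 + L\right)$)
$S{\left(O,T \right)} = 6 + T$
$H{\left(j,x \right)} = \frac{394 + j}{6 + 2 x}$ ($H{\left(j,x \right)} = \frac{j + 394}{x + \left(6 + x\right)} = \frac{394 + j}{6 + 2 x}$)
$V{\left(-655,138 \right)} + H{\left(-560,\left(-1\right) 249 \right)} = 138 + \frac{394 - 560}{2 \left(3 - 249\right)} = 138 + \frac{1}{2} \frac{1}{3 - 249} \left(-166\right) = 138 + \frac{1}{2} \frac{1}{-246} \left(-166\right) = 138 + \frac{1}{2} \left(- \frac{1}{246}\right) \left(-166\right) = 138 + \frac{83}{246} = \frac{34031}{246}$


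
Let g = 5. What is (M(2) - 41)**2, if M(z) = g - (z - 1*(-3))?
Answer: 1681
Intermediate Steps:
M(z) = 2 - z (M(z) = 5 - (z - 1*(-3)) = 5 - (z + 3) = 5 - (3 + z) = 5 + (-3 - z) = 2 - z)
(M(2) - 41)**2 = ((2 - 1*2) - 41)**2 = ((2 - 2) - 41)**2 = (0 - 41)**2 = (-41)**2 = 1681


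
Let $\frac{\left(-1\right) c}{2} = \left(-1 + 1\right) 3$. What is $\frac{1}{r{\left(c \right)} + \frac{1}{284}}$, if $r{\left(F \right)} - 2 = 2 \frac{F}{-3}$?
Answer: $\frac{284}{569} \approx 0.49912$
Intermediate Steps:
$c = 0$ ($c = - 2 \left(-1 + 1\right) 3 = - 2 \cdot 0 \cdot 3 = \left(-2\right) 0 = 0$)
$r{\left(F \right)} = 2 - \frac{2 F}{3}$ ($r{\left(F \right)} = 2 + 2 \frac{F}{-3} = 2 + 2 F \left(- \frac{1}{3}\right) = 2 + 2 \left(- \frac{F}{3}\right) = 2 - \frac{2 F}{3}$)
$\frac{1}{r{\left(c \right)} + \frac{1}{284}} = \frac{1}{\left(2 - 0\right) + \frac{1}{284}} = \frac{1}{\left(2 + 0\right) + \frac{1}{284}} = \frac{1}{2 + \frac{1}{284}} = \frac{1}{\frac{569}{284}} = \frac{284}{569}$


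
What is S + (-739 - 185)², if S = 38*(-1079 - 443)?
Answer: 795940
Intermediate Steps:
S = -57836 (S = 38*(-1522) = -57836)
S + (-739 - 185)² = -57836 + (-739 - 185)² = -57836 + (-924)² = -57836 + 853776 = 795940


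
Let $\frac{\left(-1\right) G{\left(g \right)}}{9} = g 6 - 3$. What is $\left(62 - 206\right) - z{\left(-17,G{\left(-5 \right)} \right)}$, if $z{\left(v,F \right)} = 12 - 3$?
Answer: $-153$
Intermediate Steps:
$G{\left(g \right)} = 27 - 54 g$ ($G{\left(g \right)} = - 9 \left(g 6 - 3\right) = - 9 \left(6 g - 3\right) = - 9 \left(-3 + 6 g\right) = 27 - 54 g$)
$z{\left(v,F \right)} = 9$ ($z{\left(v,F \right)} = 12 - 3 = 9$)
$\left(62 - 206\right) - z{\left(-17,G{\left(-5 \right)} \right)} = \left(62 - 206\right) - 9 = -144 - 9 = -153$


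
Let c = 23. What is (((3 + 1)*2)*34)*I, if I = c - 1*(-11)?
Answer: 9248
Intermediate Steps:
I = 34 (I = 23 - 1*(-11) = 23 + 11 = 34)
(((3 + 1)*2)*34)*I = (((3 + 1)*2)*34)*34 = ((4*2)*34)*34 = (8*34)*34 = 272*34 = 9248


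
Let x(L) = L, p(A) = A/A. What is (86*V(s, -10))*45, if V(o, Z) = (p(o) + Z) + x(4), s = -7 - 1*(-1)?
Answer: -19350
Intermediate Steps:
s = -6 (s = -7 + 1 = -6)
p(A) = 1
V(o, Z) = 5 + Z (V(o, Z) = (1 + Z) + 4 = 5 + Z)
(86*V(s, -10))*45 = (86*(5 - 10))*45 = (86*(-5))*45 = -430*45 = -19350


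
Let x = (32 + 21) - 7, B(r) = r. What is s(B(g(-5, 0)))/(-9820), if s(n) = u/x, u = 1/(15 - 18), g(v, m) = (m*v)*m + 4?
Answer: 1/1355160 ≈ 7.3792e-7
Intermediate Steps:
g(v, m) = 4 + v*m² (g(v, m) = v*m² + 4 = 4 + v*m²)
u = -⅓ (u = 1/(-3) = -⅓ ≈ -0.33333)
x = 46 (x = 53 - 7 = 46)
s(n) = -1/138 (s(n) = -⅓/46 = -⅓*1/46 = -1/138)
s(B(g(-5, 0)))/(-9820) = -1/138/(-9820) = -1/138*(-1/9820) = 1/1355160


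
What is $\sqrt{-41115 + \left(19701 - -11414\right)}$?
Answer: $100 i \approx 100.0 i$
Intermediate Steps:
$\sqrt{-41115 + \left(19701 - -11414\right)} = \sqrt{-41115 + \left(19701 + 11414\right)} = \sqrt{-41115 + 31115} = \sqrt{-10000} = 100 i$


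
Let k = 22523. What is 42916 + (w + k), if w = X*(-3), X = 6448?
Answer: 46095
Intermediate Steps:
w = -19344 (w = 6448*(-3) = -19344)
42916 + (w + k) = 42916 + (-19344 + 22523) = 42916 + 3179 = 46095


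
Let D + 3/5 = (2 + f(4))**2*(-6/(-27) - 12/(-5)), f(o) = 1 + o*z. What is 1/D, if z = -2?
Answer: 45/2923 ≈ 0.015395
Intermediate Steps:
f(o) = 1 - 2*o (f(o) = 1 + o*(-2) = 1 - 2*o)
D = 2923/45 (D = -3/5 + (2 + (1 - 2*4))**2*(-6/(-27) - 12/(-5)) = -3/5 + (2 + (1 - 8))**2*(-6*(-1/27) - 12*(-1/5)) = -3/5 + (2 - 7)**2*(2/9 + 12/5) = -3/5 + (-5)**2*(118/45) = -3/5 + 25*(118/45) = -3/5 + 590/9 = 2923/45 ≈ 64.956)
1/D = 1/(2923/45) = 45/2923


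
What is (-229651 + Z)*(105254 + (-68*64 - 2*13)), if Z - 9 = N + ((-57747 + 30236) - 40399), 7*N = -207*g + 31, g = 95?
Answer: -212091588248/7 ≈ -3.0299e+10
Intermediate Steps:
N = -19634/7 (N = (-207*95 + 31)/7 = (-19665 + 31)/7 = (⅐)*(-19634) = -19634/7 ≈ -2804.9)
Z = -494941/7 (Z = 9 + (-19634/7 + ((-57747 + 30236) - 40399)) = 9 + (-19634/7 + (-27511 - 40399)) = 9 + (-19634/7 - 67910) = 9 - 495004/7 = -494941/7 ≈ -70706.)
(-229651 + Z)*(105254 + (-68*64 - 2*13)) = (-229651 - 494941/7)*(105254 + (-68*64 - 2*13)) = -2102498*(105254 + (-4352 - 26))/7 = -2102498*(105254 - 4378)/7 = -2102498/7*100876 = -212091588248/7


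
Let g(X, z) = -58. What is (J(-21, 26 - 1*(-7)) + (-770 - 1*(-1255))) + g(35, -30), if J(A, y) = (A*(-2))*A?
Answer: -455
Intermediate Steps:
J(A, y) = -2*A² (J(A, y) = (-2*A)*A = -2*A²)
(J(-21, 26 - 1*(-7)) + (-770 - 1*(-1255))) + g(35, -30) = (-2*(-21)² + (-770 - 1*(-1255))) - 58 = (-2*441 + (-770 + 1255)) - 58 = (-882 + 485) - 58 = -397 - 58 = -455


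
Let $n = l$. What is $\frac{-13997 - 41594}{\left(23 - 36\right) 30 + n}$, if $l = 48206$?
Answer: $- \frac{55591}{47816} \approx -1.1626$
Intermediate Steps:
$n = 48206$
$\frac{-13997 - 41594}{\left(23 - 36\right) 30 + n} = \frac{-13997 - 41594}{\left(23 - 36\right) 30 + 48206} = - \frac{55591}{\left(-13\right) 30 + 48206} = - \frac{55591}{-390 + 48206} = - \frac{55591}{47816}$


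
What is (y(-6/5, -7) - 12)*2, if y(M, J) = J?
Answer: -38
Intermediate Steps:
(y(-6/5, -7) - 12)*2 = (-7 - 12)*2 = -19*2 = -38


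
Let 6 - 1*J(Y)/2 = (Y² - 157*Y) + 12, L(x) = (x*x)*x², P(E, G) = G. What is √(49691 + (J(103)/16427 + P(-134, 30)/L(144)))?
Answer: √5765674642140297222318/340630272 ≈ 222.92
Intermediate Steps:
L(x) = x⁴ (L(x) = x²*x² = x⁴)
J(Y) = -12 - 2*Y² + 314*Y (J(Y) = 12 - 2*((Y² - 157*Y) + 12) = 12 - 2*(12 + Y² - 157*Y) = 12 + (-24 - 2*Y² + 314*Y) = -12 - 2*Y² + 314*Y)
√(49691 + (J(103)/16427 + P(-134, 30)/L(144))) = √(49691 + ((-12 - 2*103² + 314*103)/16427 + 30/(144⁴))) = √(49691 + ((-12 - 2*10609 + 32342)*(1/16427) + 30/429981696)) = √(49691 + ((-12 - 21218 + 32342)*(1/16427) + 30*(1/429981696))) = √(49691 + (11112*(1/16427) + 5/71663616)) = √(49691 + (11112/16427 + 5/71663616)) = √(49691 + 796326183127/1177218220032) = √(58497946897793239/1177218220032) = √5765674642140297222318/340630272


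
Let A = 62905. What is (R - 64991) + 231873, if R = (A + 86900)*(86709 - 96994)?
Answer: -1540577543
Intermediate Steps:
R = -1540744425 (R = (62905 + 86900)*(86709 - 96994) = 149805*(-10285) = -1540744425)
(R - 64991) + 231873 = (-1540744425 - 64991) + 231873 = -1540809416 + 231873 = -1540577543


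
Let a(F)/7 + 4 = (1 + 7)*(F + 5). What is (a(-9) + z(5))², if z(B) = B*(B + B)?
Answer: 40804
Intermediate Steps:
z(B) = 2*B² (z(B) = B*(2*B) = 2*B²)
a(F) = 252 + 56*F (a(F) = -28 + 7*((1 + 7)*(F + 5)) = -28 + 7*(8*(5 + F)) = -28 + 7*(40 + 8*F) = -28 + (280 + 56*F) = 252 + 56*F)
(a(-9) + z(5))² = ((252 + 56*(-9)) + 2*5²)² = ((252 - 504) + 2*25)² = (-252 + 50)² = (-202)² = 40804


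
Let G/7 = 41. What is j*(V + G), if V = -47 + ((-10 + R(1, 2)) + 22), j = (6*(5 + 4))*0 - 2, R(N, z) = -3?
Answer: -498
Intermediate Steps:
G = 287 (G = 7*41 = 287)
j = -2 (j = (6*9)*0 - 2 = 54*0 - 2 = 0 - 2 = -2)
V = -38 (V = -47 + ((-10 - 3) + 22) = -47 + (-13 + 22) = -47 + 9 = -38)
j*(V + G) = -2*(-38 + 287) = -2*249 = -498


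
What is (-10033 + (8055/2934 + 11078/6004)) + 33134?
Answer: 5653083089/244663 ≈ 23106.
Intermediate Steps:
(-10033 + (8055/2934 + 11078/6004)) + 33134 = (-10033 + (8055*(1/2934) + 11078*(1/6004))) + 33134 = (-10033 + (895/326 + 5539/3002)) + 33134 = (-10033 + 1123126/244663) + 33134 = -2453580753/244663 + 33134 = 5653083089/244663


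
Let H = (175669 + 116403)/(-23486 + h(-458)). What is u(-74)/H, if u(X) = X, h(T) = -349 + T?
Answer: 898841/146036 ≈ 6.1549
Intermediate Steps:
H = -292072/24293 (H = (175669 + 116403)/(-23486 + (-349 - 458)) = 292072/(-23486 - 807) = 292072/(-24293) = 292072*(-1/24293) = -292072/24293 ≈ -12.023)
u(-74)/H = -74/(-292072/24293) = -74*(-24293/292072) = 898841/146036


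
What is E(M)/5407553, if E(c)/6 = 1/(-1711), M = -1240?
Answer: -6/9252323183 ≈ -6.4849e-10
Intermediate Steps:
E(c) = -6/1711 (E(c) = 6/(-1711) = 6*(-1/1711) = -6/1711)
E(M)/5407553 = -6/1711/5407553 = -6/1711*1/5407553 = -6/9252323183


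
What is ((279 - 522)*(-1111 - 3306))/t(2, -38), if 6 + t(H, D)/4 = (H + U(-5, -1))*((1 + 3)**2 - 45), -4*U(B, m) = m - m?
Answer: -1073331/256 ≈ -4192.7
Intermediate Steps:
U(B, m) = 0 (U(B, m) = -(m - m)/4 = -1/4*0 = 0)
t(H, D) = -24 - 116*H (t(H, D) = -24 + 4*((H + 0)*((1 + 3)**2 - 45)) = -24 + 4*(H*(4**2 - 45)) = -24 + 4*(H*(16 - 45)) = -24 + 4*(H*(-29)) = -24 + 4*(-29*H) = -24 - 116*H)
((279 - 522)*(-1111 - 3306))/t(2, -38) = ((279 - 522)*(-1111 - 3306))/(-24 - 116*2) = (-243*(-4417))/(-24 - 232) = 1073331/(-256) = 1073331*(-1/256) = -1073331/256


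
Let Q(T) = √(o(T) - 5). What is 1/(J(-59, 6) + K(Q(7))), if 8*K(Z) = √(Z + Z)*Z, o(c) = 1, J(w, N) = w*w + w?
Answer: 8/(27376 + √2*(1 + I)³) ≈ 0.00029226 - 3.0198e-8*I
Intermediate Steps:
J(w, N) = w + w² (J(w, N) = w² + w = w + w²)
Q(T) = 2*I (Q(T) = √(1 - 5) = √(-4) = 2*I)
K(Z) = √2*Z^(3/2)/8 (K(Z) = (√(Z + Z)*Z)/8 = (√(2*Z)*Z)/8 = ((√2*√Z)*Z)/8 = (√2*Z^(3/2))/8 = √2*Z^(3/2)/8)
1/(J(-59, 6) + K(Q(7))) = 1/(-59*(1 - 59) + √2*(2*I)^(3/2)/8) = 1/(-59*(-58) + √2*(1 + I)³/8) = 1/(3422 + √2*(1 + I)³/8)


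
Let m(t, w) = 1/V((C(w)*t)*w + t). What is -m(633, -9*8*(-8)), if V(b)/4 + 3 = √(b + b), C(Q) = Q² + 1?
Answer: -1/322582797452 - √241937098098/967748392356 ≈ -5.0827e-7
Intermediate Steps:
C(Q) = 1 + Q²
V(b) = -12 + 4*√2*√b (V(b) = -12 + 4*√(b + b) = -12 + 4*√(2*b) = -12 + 4*(√2*√b) = -12 + 4*√2*√b)
m(t, w) = 1/(-12 + 4*√2*√(t + t*w*(1 + w²))) (m(t, w) = 1/(-12 + 4*√2*√(((1 + w²)*t)*w + t)) = 1/(-12 + 4*√2*√((t*(1 + w²))*w + t)) = 1/(-12 + 4*√2*√(t*w*(1 + w²) + t)) = 1/(-12 + 4*√2*√(t + t*w*(1 + w²))))
-m(633, -9*8*(-8)) = -1/(4*(-3 + √2*√(633*(1 - 9*8*(-8) + (-9*8*(-8))³)))) = -1/(4*(-3 + √2*√(633*(1 - 72*(-8) + (-72*(-8))³)))) = -1/(4*(-3 + √2*√(633*(1 + 576 + 576³)))) = -1/(4*(-3 + √2*√(633*(1 + 576 + 191102976)))) = -1/(4*(-3 + √2*√(633*191103553))) = -1/(4*(-3 + √2*√120968549049)) = -1/(4*(-3 + √241937098098))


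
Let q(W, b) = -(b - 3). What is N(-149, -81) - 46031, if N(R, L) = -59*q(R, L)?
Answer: -50987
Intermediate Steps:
q(W, b) = 3 - b (q(W, b) = -(-3 + b) = 3 - b)
N(R, L) = -177 + 59*L (N(R, L) = -59*(3 - L) = -177 + 59*L)
N(-149, -81) - 46031 = (-177 + 59*(-81)) - 46031 = (-177 - 4779) - 46031 = -4956 - 46031 = -50987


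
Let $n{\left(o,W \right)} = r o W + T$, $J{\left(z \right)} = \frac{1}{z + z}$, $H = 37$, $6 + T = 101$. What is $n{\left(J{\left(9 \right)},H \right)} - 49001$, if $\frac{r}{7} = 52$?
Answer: $- \frac{433420}{9} \approx -48158.0$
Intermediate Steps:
$T = 95$ ($T = -6 + 101 = 95$)
$J{\left(z \right)} = \frac{1}{2 z}$
$r = 364$ ($r = 7 \cdot 52 = 364$)
$n{\left(o,W \right)} = 95 + 364 W o$ ($n{\left(o,W \right)} = 364 o W + 95 = 364 W o + 95 = 95 + 364 W o$)
$n{\left(J{\left(9 \right)},H \right)} - 49001 = \left(95 + 364 \cdot 37 \frac{1}{2 \cdot 9}\right) - 49001 = \left(95 + 364 \cdot 37 \cdot \frac{1}{2} \cdot \frac{1}{9}\right) - 49001 = \left(95 + 364 \cdot 37 \cdot \frac{1}{18}\right) - 49001 = \left(95 + \frac{6734}{9}\right) - 49001 = \frac{7589}{9} - 49001 = - \frac{433420}{9}$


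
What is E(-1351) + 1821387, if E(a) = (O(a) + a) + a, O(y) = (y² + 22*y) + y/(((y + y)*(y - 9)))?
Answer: 9830526079/2720 ≈ 3.6142e+6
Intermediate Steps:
O(y) = y² + 1/(2*(-9 + y)) + 22*y (O(y) = (y² + 22*y) + y/(((2*y)*(-9 + y))) = (y² + 22*y) + y/((2*y*(-9 + y))) = (y² + 22*y) + y*(1/(2*y*(-9 + y))) = (y² + 22*y) + 1/(2*(-9 + y)) = y² + 1/(2*(-9 + y)) + 22*y)
E(a) = 2*a + (½ + a³ - 198*a + 13*a²)/(-9 + a) (E(a) = ((½ + a³ - 198*a + 13*a²)/(-9 + a) + a) + a = (a + (½ + a³ - 198*a + 13*a²)/(-9 + a)) + a = 2*a + (½ + a³ - 198*a + 13*a²)/(-9 + a))
E(-1351) + 1821387 = (½ + (-1351)³ - 216*(-1351) + 15*(-1351)²)/(-9 - 1351) + 1821387 = (½ - 2465846551 + 291816 + 15*1825201)/(-1360) + 1821387 = -(½ - 2465846551 + 291816 + 27378015)/1360 + 1821387 = -1/1360*(-4876353439/2) + 1821387 = 4876353439/2720 + 1821387 = 9830526079/2720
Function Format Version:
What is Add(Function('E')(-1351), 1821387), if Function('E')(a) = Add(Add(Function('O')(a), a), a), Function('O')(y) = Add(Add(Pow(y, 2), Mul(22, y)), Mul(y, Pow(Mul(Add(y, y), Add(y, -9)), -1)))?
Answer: Rational(9830526079, 2720) ≈ 3.6142e+6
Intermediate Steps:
Function('O')(y) = Add(Pow(y, 2), Mul(Rational(1, 2), Pow(Add(-9, y), -1)), Mul(22, y)) (Function('O')(y) = Add(Add(Pow(y, 2), Mul(22, y)), Mul(y, Pow(Mul(Mul(2, y), Add(-9, y)), -1))) = Add(Add(Pow(y, 2), Mul(22, y)), Mul(y, Pow(Mul(2, y, Add(-9, y)), -1))) = Add(Add(Pow(y, 2), Mul(22, y)), Mul(y, Mul(Rational(1, 2), Pow(y, -1), Pow(Add(-9, y), -1)))) = Add(Add(Pow(y, 2), Mul(22, y)), Mul(Rational(1, 2), Pow(Add(-9, y), -1))) = Add(Pow(y, 2), Mul(Rational(1, 2), Pow(Add(-9, y), -1)), Mul(22, y)))
Function('E')(a) = Add(Mul(2, a), Mul(Pow(Add(-9, a), -1), Add(Rational(1, 2), Pow(a, 3), Mul(-198, a), Mul(13, Pow(a, 2))))) (Function('E')(a) = Add(Add(Mul(Pow(Add(-9, a), -1), Add(Rational(1, 2), Pow(a, 3), Mul(-198, a), Mul(13, Pow(a, 2)))), a), a) = Add(Add(a, Mul(Pow(Add(-9, a), -1), Add(Rational(1, 2), Pow(a, 3), Mul(-198, a), Mul(13, Pow(a, 2))))), a) = Add(Mul(2, a), Mul(Pow(Add(-9, a), -1), Add(Rational(1, 2), Pow(a, 3), Mul(-198, a), Mul(13, Pow(a, 2))))))
Add(Function('E')(-1351), 1821387) = Add(Mul(Pow(Add(-9, -1351), -1), Add(Rational(1, 2), Pow(-1351, 3), Mul(-216, -1351), Mul(15, Pow(-1351, 2)))), 1821387) = Add(Mul(Pow(-1360, -1), Add(Rational(1, 2), -2465846551, 291816, Mul(15, 1825201))), 1821387) = Add(Mul(Rational(-1, 1360), Add(Rational(1, 2), -2465846551, 291816, 27378015)), 1821387) = Add(Mul(Rational(-1, 1360), Rational(-4876353439, 2)), 1821387) = Add(Rational(4876353439, 2720), 1821387) = Rational(9830526079, 2720)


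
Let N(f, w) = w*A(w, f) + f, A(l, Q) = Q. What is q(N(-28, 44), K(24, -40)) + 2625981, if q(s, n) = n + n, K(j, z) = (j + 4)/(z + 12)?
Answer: 2625979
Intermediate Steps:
K(j, z) = (4 + j)/(12 + z)
N(f, w) = f + f*w (N(f, w) = w*f + f = f*w + f = f + f*w)
q(s, n) = 2*n
q(N(-28, 44), K(24, -40)) + 2625981 = 2*((4 + 24)/(12 - 40)) + 2625981 = 2*(28/(-28)) + 2625981 = 2*(-1/28*28) + 2625981 = 2*(-1) + 2625981 = -2 + 2625981 = 2625979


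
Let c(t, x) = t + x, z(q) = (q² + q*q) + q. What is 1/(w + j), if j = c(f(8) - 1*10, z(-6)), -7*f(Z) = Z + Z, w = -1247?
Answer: -7/8353 ≈ -0.00083802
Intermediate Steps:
f(Z) = -2*Z/7 (f(Z) = -(Z + Z)/7 = -2*Z/7)
z(q) = q + 2*q² (z(q) = (q² + q²) + q = 2*q² + q = q + 2*q²)
j = 376/7 (j = (-2/7*8 - 1*10) - 6*(1 + 2*(-6)) = (-16/7 - 10) - 6*(1 - 12) = -86/7 - 6*(-11) = -86/7 + 66 = 376/7 ≈ 53.714)
1/(w + j) = 1/(-1247 + 376/7) = 1/(-8353/7) = -7/8353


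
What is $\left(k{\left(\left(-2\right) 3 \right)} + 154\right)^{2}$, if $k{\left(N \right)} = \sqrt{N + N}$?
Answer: $23704 + 616 i \sqrt{3} \approx 23704.0 + 1066.9 i$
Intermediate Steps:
$k{\left(N \right)} = \sqrt{2} \sqrt{N}$ ($k{\left(N \right)} = \sqrt{2 N} = \sqrt{2} \sqrt{N}$)
$\left(k{\left(\left(-2\right) 3 \right)} + 154\right)^{2} = \left(\sqrt{2} \sqrt{\left(-2\right) 3} + 154\right)^{2} = \left(\sqrt{2} \sqrt{-6} + 154\right)^{2} = \left(\sqrt{2} i \sqrt{6} + 154\right)^{2} = \left(2 i \sqrt{3} + 154\right)^{2} = \left(154 + 2 i \sqrt{3}\right)^{2}$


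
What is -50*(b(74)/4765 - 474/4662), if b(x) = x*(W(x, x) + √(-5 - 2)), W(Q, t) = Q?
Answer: -38784170/740481 - 740*I*√7/953 ≈ -52.377 - 2.0544*I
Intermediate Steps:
b(x) = x*(x + I*√7) (b(x) = x*(x + √(-5 - 2)) = x*(x + √(-7)) = x*(x + I*√7))
-50*(b(74)/4765 - 474/4662) = -50*((74*(74 + I*√7))/4765 - 474/4662) = -50*((5476 + 74*I*√7)*(1/4765) - 474*1/4662) = -50*((5476/4765 + 74*I*√7/4765) - 79/777) = -50*(3878417/3702405 + 74*I*√7/4765) = -38784170/740481 - 740*I*√7/953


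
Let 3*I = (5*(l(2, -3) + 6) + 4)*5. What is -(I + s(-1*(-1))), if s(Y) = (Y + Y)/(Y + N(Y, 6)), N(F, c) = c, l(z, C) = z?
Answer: -1546/21 ≈ -73.619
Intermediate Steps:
s(Y) = 2*Y/(6 + Y) (s(Y) = (Y + Y)/(Y + 6) = (2*Y)/(6 + Y) = 2*Y/(6 + Y))
I = 220/3 (I = ((5*(2 + 6) + 4)*5)/3 = ((5*8 + 4)*5)/3 = ((40 + 4)*5)/3 = (44*5)/3 = (1/3)*220 = 220/3 ≈ 73.333)
-(I + s(-1*(-1))) = -(220/3 + 2*(-1*(-1))/(6 - 1*(-1))) = -(220/3 + 2*1/(6 + 1)) = -(220/3 + 2*1/7) = -(220/3 + 2*1*(1/7)) = -(220/3 + 2/7) = -1*1546/21 = -1546/21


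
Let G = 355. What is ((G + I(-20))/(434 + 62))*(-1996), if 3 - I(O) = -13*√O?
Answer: -89321/62 - 6487*I*√5/62 ≈ -1440.7 - 233.96*I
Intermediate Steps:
I(O) = 3 + 13*√O (I(O) = 3 - (-13)*√O = 3 + 13*√O)
((G + I(-20))/(434 + 62))*(-1996) = ((355 + (3 + 13*√(-20)))/(434 + 62))*(-1996) = ((355 + (3 + 13*(2*I*√5)))/496)*(-1996) = ((355 + (3 + 26*I*√5))*(1/496))*(-1996) = ((358 + 26*I*√5)*(1/496))*(-1996) = (179/248 + 13*I*√5/248)*(-1996) = -89321/62 - 6487*I*√5/62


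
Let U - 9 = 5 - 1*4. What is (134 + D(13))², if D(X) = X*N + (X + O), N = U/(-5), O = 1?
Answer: 14884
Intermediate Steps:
U = 10 (U = 9 + (5 - 1*4) = 9 + (5 - 4) = 9 + 1 = 10)
N = -2 (N = 10/(-5) = 10*(-⅕) = -2)
D(X) = 1 - X (D(X) = X*(-2) + (X + 1) = -2*X + (1 + X) = 1 - X)
(134 + D(13))² = (134 + (1 - 1*13))² = (134 + (1 - 13))² = (134 - 12)² = 122² = 14884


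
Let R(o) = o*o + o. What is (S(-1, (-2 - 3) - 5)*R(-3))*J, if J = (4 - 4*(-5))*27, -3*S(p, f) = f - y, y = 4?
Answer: 18144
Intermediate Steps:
R(o) = o + o**2 (R(o) = o**2 + o = o + o**2)
S(p, f) = 4/3 - f/3 (S(p, f) = -(f - 1*4)/3 = -(f - 4)/3 = -(-4 + f)/3 = 4/3 - f/3)
J = 648 (J = (4 + 20)*27 = 24*27 = 648)
(S(-1, (-2 - 3) - 5)*R(-3))*J = ((4/3 - ((-2 - 3) - 5)/3)*(-3*(1 - 3)))*648 = ((4/3 - (-5 - 5)/3)*(-3*(-2)))*648 = ((4/3 - 1/3*(-10))*6)*648 = ((4/3 + 10/3)*6)*648 = ((14/3)*6)*648 = 28*648 = 18144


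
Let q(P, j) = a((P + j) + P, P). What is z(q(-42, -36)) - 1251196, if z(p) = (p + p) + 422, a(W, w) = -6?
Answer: -1250786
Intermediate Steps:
q(P, j) = -6
z(p) = 422 + 2*p (z(p) = 2*p + 422 = 422 + 2*p)
z(q(-42, -36)) - 1251196 = (422 + 2*(-6)) - 1251196 = (422 - 12) - 1251196 = 410 - 1251196 = -1250786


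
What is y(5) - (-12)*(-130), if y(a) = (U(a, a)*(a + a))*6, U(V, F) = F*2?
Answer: -960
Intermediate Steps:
U(V, F) = 2*F
y(a) = 24*a² (y(a) = ((2*a)*(a + a))*6 = ((2*a)*(2*a))*6 = (4*a²)*6 = 24*a²)
y(5) - (-12)*(-130) = 24*5² - (-12)*(-130) = 24*25 - 1*1560 = 600 - 1560 = -960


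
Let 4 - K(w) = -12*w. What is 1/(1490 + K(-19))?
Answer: 1/1266 ≈ 0.00078989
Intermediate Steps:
K(w) = 4 + 12*w (K(w) = 4 - (-12)*w = 4 + 12*w)
1/(1490 + K(-19)) = 1/(1490 + (4 + 12*(-19))) = 1/(1490 + (4 - 228)) = 1/(1490 - 224) = 1/1266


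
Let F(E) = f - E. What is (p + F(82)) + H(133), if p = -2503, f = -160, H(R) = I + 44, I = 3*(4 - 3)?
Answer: -2698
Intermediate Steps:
I = 3 (I = 3*1 = 3)
H(R) = 47 (H(R) = 3 + 44 = 47)
F(E) = -160 - E
(p + F(82)) + H(133) = (-2503 + (-160 - 1*82)) + 47 = (-2503 + (-160 - 82)) + 47 = (-2503 - 242) + 47 = -2745 + 47 = -2698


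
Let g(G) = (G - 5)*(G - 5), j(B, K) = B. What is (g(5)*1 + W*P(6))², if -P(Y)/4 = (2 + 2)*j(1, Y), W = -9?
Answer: 20736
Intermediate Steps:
g(G) = (-5 + G)² (g(G) = (-5 + G)*(-5 + G) = (-5 + G)²)
P(Y) = -16 (P(Y) = -4*(2 + 2) = -16)
(g(5)*1 + W*P(6))² = ((-5 + 5)²*1 - 9*(-16))² = (0²*1 + 144)² = (0*1 + 144)² = (0 + 144)² = 144² = 20736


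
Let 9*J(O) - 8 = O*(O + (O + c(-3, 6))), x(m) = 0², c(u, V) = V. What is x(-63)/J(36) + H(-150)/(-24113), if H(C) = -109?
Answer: 109/24113 ≈ 0.0045204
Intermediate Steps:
x(m) = 0
J(O) = 8/9 + O*(6 + 2*O)/9 (J(O) = 8/9 + (O*(O + (O + 6)))/9 = 8/9 + (O*(O + (6 + O)))/9 = 8/9 + (O*(6 + 2*O))/9 = 8/9 + O*(6 + 2*O)/9)
x(-63)/J(36) + H(-150)/(-24113) = 0/(8/9 + (⅔)*36 + (2/9)*36²) - 109/(-24113) = 0/(8/9 + 24 + (2/9)*1296) - 109*(-1/24113) = 0/(8/9 + 24 + 288) + 109/24113 = 0/(2816/9) + 109/24113 = 0*(9/2816) + 109/24113 = 0 + 109/24113 = 109/24113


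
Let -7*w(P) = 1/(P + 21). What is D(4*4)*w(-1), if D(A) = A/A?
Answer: -1/140 ≈ -0.0071429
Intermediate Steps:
D(A) = 1
w(P) = -1/(7*(21 + P)) (w(P) = -1/(7*(P + 21)) = -1/(7*(21 + P)))
D(4*4)*w(-1) = 1*(-1/(147 + 7*(-1))) = 1*(-1/(147 - 7)) = 1*(-1/140) = -1/140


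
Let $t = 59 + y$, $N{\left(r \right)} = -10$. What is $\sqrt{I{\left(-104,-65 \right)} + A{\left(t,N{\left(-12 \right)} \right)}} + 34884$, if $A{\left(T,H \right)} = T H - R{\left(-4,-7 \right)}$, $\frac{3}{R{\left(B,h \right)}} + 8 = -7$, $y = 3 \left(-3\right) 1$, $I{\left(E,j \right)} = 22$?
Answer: $34884 + \frac{i \sqrt{11945}}{5} \approx 34884.0 + 21.859 i$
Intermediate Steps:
$y = -9$ ($y = \left(-9\right) 1 = -9$)
$R{\left(B,h \right)} = - \frac{1}{5}$ ($R{\left(B,h \right)} = \frac{3}{-8 - 7} = \frac{3}{-15} = 3 \left(- \frac{1}{15}\right) = - \frac{1}{5}$)
$t = 50$ ($t = 59 - 9 = 50$)
$A{\left(T,H \right)} = \frac{1}{5} + H T$ ($A{\left(T,H \right)} = T H - - \frac{1}{5} = H T + \frac{1}{5} = \frac{1}{5} + H T$)
$\sqrt{I{\left(-104,-65 \right)} + A{\left(t,N{\left(-12 \right)} \right)}} + 34884 = \sqrt{22 + \left(\frac{1}{5} - 500\right)} + 34884 = \sqrt{22 - \frac{2499}{5}} + 34884 = \sqrt{- \frac{2389}{5}} + 34884 = \frac{i \sqrt{11945}}{5} + 34884 = 34884 + \frac{i \sqrt{11945}}{5}$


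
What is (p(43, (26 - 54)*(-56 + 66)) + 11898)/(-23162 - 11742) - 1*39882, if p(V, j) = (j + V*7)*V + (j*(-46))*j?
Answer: -1388447729/34904 ≈ -39779.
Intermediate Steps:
p(V, j) = -46*j² + V*(j + 7*V) (p(V, j) = (j + 7*V)*V + (-46*j)*j = V*(j + 7*V) - 46*j² = -46*j² + V*(j + 7*V))
(p(43, (26 - 54)*(-56 + 66)) + 11898)/(-23162 - 11742) - 1*39882 = ((-46*(-56 + 66)²*(26 - 54)² + 7*43² + 43*((26 - 54)*(-56 + 66))) + 11898)/(-23162 - 11742) - 1*39882 = ((-46*(-28*10)² + 7*1849 + 43*(-28*10)) + 11898)/(-34904) - 39882 = ((-46*(-280)² + 12943 + 43*(-280)) + 11898)*(-1/34904) - 39882 = ((-46*78400 + 12943 - 12040) + 11898)*(-1/34904) - 39882 = ((-3606400 + 12943 - 12040) + 11898)*(-1/34904) - 39882 = (-3605497 + 11898)*(-1/34904) - 39882 = -3593599*(-1/34904) - 39882 = 3593599/34904 - 39882 = -1388447729/34904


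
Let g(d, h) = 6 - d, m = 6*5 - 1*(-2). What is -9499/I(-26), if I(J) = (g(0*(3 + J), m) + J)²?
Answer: -9499/400 ≈ -23.747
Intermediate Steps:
m = 32 (m = 30 + 2 = 32)
I(J) = (6 + J)² (I(J) = ((6 - 0*(3 + J)) + J)² = ((6 - 1*0) + J)² = ((6 + 0) + J)² = (6 + J)²)
-9499/I(-26) = -9499/(6 - 26)² = -9499/((-20)²) = -9499/400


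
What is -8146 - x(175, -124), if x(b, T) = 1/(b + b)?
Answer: -2851101/350 ≈ -8146.0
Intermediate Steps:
x(b, T) = 1/(2*b)
-8146 - x(175, -124) = -8146 - 1/(2*175) = -8146 - 1*1/350 = -8146 - 1/350 = -2851101/350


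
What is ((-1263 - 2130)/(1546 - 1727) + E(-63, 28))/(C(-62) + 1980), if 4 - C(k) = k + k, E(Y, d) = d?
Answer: 8461/381548 ≈ 0.022175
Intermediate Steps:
C(k) = 4 - 2*k (C(k) = 4 - (k + k) = 4 - 2*k)
((-1263 - 2130)/(1546 - 1727) + E(-63, 28))/(C(-62) + 1980) = ((-1263 - 2130)/(1546 - 1727) + 28)/((4 - 2*(-62)) + 1980) = (-3393/(-181) + 28)/((4 + 124) + 1980) = (-3393*(-1/181) + 28)/(128 + 1980) = (3393/181 + 28)/2108 = (8461/181)*(1/2108) = 8461/381548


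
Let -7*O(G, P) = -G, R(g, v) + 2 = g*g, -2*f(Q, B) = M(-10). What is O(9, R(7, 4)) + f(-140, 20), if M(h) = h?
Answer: 44/7 ≈ 6.2857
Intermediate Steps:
f(Q, B) = 5 (f(Q, B) = -½*(-10) = 5)
R(g, v) = -2 + g² (R(g, v) = -2 + g*g = -2 + g²)
O(G, P) = G/7 (O(G, P) = -(-1)*G/7 = G/7)
O(9, R(7, 4)) + f(-140, 20) = (⅐)*9 + 5 = 9/7 + 5 = 44/7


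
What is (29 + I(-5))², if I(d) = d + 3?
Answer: 729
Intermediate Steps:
I(d) = 3 + d
(29 + I(-5))² = (29 + (3 - 5))² = (29 - 2)² = 27² = 729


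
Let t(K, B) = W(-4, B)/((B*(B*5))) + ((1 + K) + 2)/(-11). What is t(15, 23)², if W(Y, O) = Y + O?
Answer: 2246854801/846519025 ≈ 2.6542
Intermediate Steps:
W(Y, O) = O + Y
t(K, B) = -3/11 - K/11 + (-4 + B)/(5*B²) (t(K, B) = (B - 4)/((B*(B*5))) + ((1 + K) + 2)/(-11) = (-4 + B)/((B*(5*B))) + (3 + K)*(-1/11) = (-4 + B)/((5*B²)) + (-3/11 - K/11) = (-4 + B)*(1/(5*B²)) + (-3/11 - K/11) = (-4 + B)/(5*B²) + (-3/11 - K/11) = -3/11 - K/11 + (-4 + B)/(5*B²))
t(15, 23)² = ((1/55)*(-44 + 11*23 - 5*23²*(3 + 15))/23²)² = ((1/55)*(1/529)*(-44 + 253 - 5*529*18))² = ((1/55)*(1/529)*(-44 + 253 - 47610))² = ((1/55)*(1/529)*(-47401))² = (-47401/29095)² = 2246854801/846519025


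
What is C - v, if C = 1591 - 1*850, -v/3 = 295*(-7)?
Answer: -5454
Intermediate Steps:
v = 6195 (v = -885*(-7) = -3*(-2065) = 6195)
C = 741 (C = 1591 - 850 = 741)
C - v = 741 - 1*6195 = 741 - 6195 = -5454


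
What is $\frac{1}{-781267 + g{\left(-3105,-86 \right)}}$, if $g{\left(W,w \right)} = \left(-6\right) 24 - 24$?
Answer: $- \frac{1}{781435} \approx -1.2797 \cdot 10^{-6}$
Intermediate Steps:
$g{\left(W,w \right)} = -168$ ($g{\left(W,w \right)} = -144 - 24 = -168$)
$\frac{1}{-781267 + g{\left(-3105,-86 \right)}} = \frac{1}{-781267 - 168} = \frac{1}{-781435} = - \frac{1}{781435}$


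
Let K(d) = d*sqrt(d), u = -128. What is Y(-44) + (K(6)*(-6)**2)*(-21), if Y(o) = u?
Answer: -128 - 4536*sqrt(6) ≈ -11239.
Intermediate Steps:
Y(o) = -128
K(d) = d**(3/2)
Y(-44) + (K(6)*(-6)**2)*(-21) = -128 + (6**(3/2)*(-6)**2)*(-21) = -128 + ((6*sqrt(6))*36)*(-21) = -128 + (216*sqrt(6))*(-21) = -128 - 4536*sqrt(6)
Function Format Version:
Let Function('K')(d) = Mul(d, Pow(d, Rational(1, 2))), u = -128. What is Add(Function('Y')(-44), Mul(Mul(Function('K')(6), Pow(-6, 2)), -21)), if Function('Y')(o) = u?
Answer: Add(-128, Mul(-4536, Pow(6, Rational(1, 2)))) ≈ -11239.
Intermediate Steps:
Function('Y')(o) = -128
Function('K')(d) = Pow(d, Rational(3, 2))
Add(Function('Y')(-44), Mul(Mul(Function('K')(6), Pow(-6, 2)), -21)) = Add(-128, Mul(Mul(Pow(6, Rational(3, 2)), Pow(-6, 2)), -21)) = Add(-128, Mul(Mul(Mul(6, Pow(6, Rational(1, 2))), 36), -21)) = Add(-128, Mul(Mul(216, Pow(6, Rational(1, 2))), -21)) = Add(-128, Mul(-4536, Pow(6, Rational(1, 2))))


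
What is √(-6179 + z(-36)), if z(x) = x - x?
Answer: I*√6179 ≈ 78.607*I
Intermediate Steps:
z(x) = 0
√(-6179 + z(-36)) = √(-6179 + 0) = √(-6179) = I*√6179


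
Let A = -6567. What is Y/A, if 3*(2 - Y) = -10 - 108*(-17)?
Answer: 1820/19701 ≈ 0.092381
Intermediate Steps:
Y = -1820/3 (Y = 2 - (-10 - 108*(-17))/3 = 2 - (-10 + 1836)/3 = 2 - ⅓*1826 = 2 - 1826/3 = -1820/3 ≈ -606.67)
Y/A = -1820/3/(-6567) = -1820/3*(-1/6567) = 1820/19701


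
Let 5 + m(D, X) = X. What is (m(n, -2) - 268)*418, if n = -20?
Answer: -114950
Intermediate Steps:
m(D, X) = -5 + X
(m(n, -2) - 268)*418 = ((-5 - 2) - 268)*418 = (-7 - 268)*418 = -275*418 = -114950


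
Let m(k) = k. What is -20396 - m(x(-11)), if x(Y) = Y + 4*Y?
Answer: -20341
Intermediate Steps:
x(Y) = 5*Y
-20396 - m(x(-11)) = -20396 - 5*(-11) = -20396 - 1*(-55) = -20396 + 55 = -20341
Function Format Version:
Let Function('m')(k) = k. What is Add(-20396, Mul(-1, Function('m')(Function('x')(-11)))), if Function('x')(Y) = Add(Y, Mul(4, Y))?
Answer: -20341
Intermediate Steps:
Function('x')(Y) = Mul(5, Y)
Add(-20396, Mul(-1, Function('m')(Function('x')(-11)))) = Add(-20396, Mul(-1, Mul(5, -11))) = Add(-20396, Mul(-1, -55)) = Add(-20396, 55) = -20341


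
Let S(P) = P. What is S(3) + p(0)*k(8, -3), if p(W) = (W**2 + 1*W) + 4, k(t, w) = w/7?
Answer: 9/7 ≈ 1.2857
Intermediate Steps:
k(t, w) = w/7 (k(t, w) = w*(1/7) = w/7)
p(W) = 4 + W + W**2 (p(W) = (W**2 + W) + 4 = (W + W**2) + 4 = 4 + W + W**2)
S(3) + p(0)*k(8, -3) = 3 + (4 + 0 + 0**2)*((1/7)*(-3)) = 3 + (4 + 0 + 0)*(-3/7) = 3 + 4*(-3/7) = 3 - 12/7 = 9/7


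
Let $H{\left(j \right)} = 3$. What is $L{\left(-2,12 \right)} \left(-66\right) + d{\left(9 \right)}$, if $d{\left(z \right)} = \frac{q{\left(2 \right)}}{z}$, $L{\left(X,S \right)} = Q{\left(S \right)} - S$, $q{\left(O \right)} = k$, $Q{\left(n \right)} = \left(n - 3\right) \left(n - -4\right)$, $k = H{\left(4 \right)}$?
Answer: $- \frac{26135}{3} \approx -8711.7$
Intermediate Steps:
$k = 3$
$Q{\left(n \right)} = \left(-3 + n\right) \left(4 + n\right)$ ($Q{\left(n \right)} = \left(-3 + n\right) \left(n + 4\right) = \left(-3 + n\right) \left(4 + n\right)$)
$q{\left(O \right)} = 3$
$L{\left(X,S \right)} = -12 + S^{2}$ ($L{\left(X,S \right)} = \left(-12 + S + S^{2}\right) - S = -12 + S^{2}$)
$d{\left(z \right)} = \frac{3}{z}$
$L{\left(-2,12 \right)} \left(-66\right) + d{\left(9 \right)} = \left(-12 + 12^{2}\right) \left(-66\right) + \frac{3}{9} = \left(-12 + 144\right) \left(-66\right) + 3 \cdot \frac{1}{9} = 132 \left(-66\right) + \frac{1}{3} = -8712 + \frac{1}{3} = - \frac{26135}{3}$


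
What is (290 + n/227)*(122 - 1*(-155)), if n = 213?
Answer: 18293911/227 ≈ 80590.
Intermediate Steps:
(290 + n/227)*(122 - 1*(-155)) = (290 + 213/227)*(122 - 1*(-155)) = (290 + 213*(1/227))*(122 + 155) = (290 + 213/227)*277 = (66043/227)*277 = 18293911/227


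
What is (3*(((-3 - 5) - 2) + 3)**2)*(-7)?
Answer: -1029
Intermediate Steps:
(3*(((-3 - 5) - 2) + 3)**2)*(-7) = (3*((-8 - 2) + 3)**2)*(-7) = (3*(-10 + 3)**2)*(-7) = (3*(-7)**2)*(-7) = (3*49)*(-7) = 147*(-7) = -1029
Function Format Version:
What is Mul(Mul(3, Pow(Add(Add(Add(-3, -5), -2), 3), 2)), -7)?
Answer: -1029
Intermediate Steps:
Mul(Mul(3, Pow(Add(Add(Add(-3, -5), -2), 3), 2)), -7) = Mul(Mul(3, Pow(Add(Add(-8, -2), 3), 2)), -7) = Mul(Mul(3, Pow(Add(-10, 3), 2)), -7) = Mul(Mul(3, Pow(-7, 2)), -7) = Mul(Mul(3, 49), -7) = Mul(147, -7) = -1029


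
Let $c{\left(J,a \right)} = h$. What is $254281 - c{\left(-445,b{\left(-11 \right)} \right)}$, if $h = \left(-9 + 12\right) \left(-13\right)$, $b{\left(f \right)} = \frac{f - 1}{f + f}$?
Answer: $254320$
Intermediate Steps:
$b{\left(f \right)} = \frac{-1 + f}{2 f}$
$h = -39$ ($h = 3 \left(-13\right) = -39$)
$c{\left(J,a \right)} = -39$
$254281 - c{\left(-445,b{\left(-11 \right)} \right)} = 254281 - -39 = 254281 + 39 = 254320$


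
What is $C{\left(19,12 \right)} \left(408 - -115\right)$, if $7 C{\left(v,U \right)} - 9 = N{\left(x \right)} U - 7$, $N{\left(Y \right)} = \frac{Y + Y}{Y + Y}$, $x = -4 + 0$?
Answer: $1046$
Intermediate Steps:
$x = -4$
$N{\left(Y \right)} = 1$ ($N{\left(Y \right)} = \frac{2 Y}{2 Y} = 2 Y \frac{1}{2 Y} = 1$)
$C{\left(v,U \right)} = \frac{2}{7} + \frac{U}{7}$ ($C{\left(v,U \right)} = \frac{9}{7} + \frac{1 U - 7}{7} = \frac{9}{7} + \frac{U - 7}{7} = \frac{9}{7} + \frac{-7 + U}{7} = \frac{9}{7} + \left(-1 + \frac{U}{7}\right) = \frac{2}{7} + \frac{U}{7}$)
$C{\left(19,12 \right)} \left(408 - -115\right) = \left(\frac{2}{7} + \frac{1}{7} \cdot 12\right) \left(408 - -115\right) = \left(\frac{2}{7} + \frac{12}{7}\right) \left(408 + \left(-6 + 121\right)\right) = 2 \left(408 + 115\right) = 2 \cdot 523 = 1046$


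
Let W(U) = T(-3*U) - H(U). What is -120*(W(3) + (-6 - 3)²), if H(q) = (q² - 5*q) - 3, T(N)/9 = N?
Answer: -1080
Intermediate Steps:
T(N) = 9*N
H(q) = -3 + q² - 5*q
W(U) = 3 - U² - 22*U (W(U) = 9*(-3*U) - (-3 + U² - 5*U) = -27*U + (3 - U² + 5*U) = 3 - U² - 22*U)
-120*(W(3) + (-6 - 3)²) = -120*((3 - 1*3² - 22*3) + (-6 - 3)²) = -120*((3 - 1*9 - 66) + (-9)²) = -120*((3 - 9 - 66) + 81) = -120*(-72 + 81) = -120*9 = -1080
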